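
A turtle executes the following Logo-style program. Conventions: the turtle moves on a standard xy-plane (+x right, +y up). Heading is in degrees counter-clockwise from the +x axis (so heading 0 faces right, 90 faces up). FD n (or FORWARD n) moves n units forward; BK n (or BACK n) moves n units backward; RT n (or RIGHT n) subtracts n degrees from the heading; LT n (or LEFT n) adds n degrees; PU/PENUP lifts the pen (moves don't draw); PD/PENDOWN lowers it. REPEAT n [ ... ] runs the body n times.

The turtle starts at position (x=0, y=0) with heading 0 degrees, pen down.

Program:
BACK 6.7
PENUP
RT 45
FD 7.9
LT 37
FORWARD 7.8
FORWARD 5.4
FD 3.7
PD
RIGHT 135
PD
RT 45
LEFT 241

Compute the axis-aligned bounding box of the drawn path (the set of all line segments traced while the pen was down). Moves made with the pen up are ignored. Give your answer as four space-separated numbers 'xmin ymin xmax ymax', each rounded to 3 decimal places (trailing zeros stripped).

Answer: -6.7 0 0 0

Derivation:
Executing turtle program step by step:
Start: pos=(0,0), heading=0, pen down
BK 6.7: (0,0) -> (-6.7,0) [heading=0, draw]
PU: pen up
RT 45: heading 0 -> 315
FD 7.9: (-6.7,0) -> (-1.114,-5.586) [heading=315, move]
LT 37: heading 315 -> 352
FD 7.8: (-1.114,-5.586) -> (6.61,-6.672) [heading=352, move]
FD 5.4: (6.61,-6.672) -> (11.958,-7.423) [heading=352, move]
FD 3.7: (11.958,-7.423) -> (15.622,-7.938) [heading=352, move]
PD: pen down
RT 135: heading 352 -> 217
PD: pen down
RT 45: heading 217 -> 172
LT 241: heading 172 -> 53
Final: pos=(15.622,-7.938), heading=53, 1 segment(s) drawn

Segment endpoints: x in {-6.7, 0}, y in {0}
xmin=-6.7, ymin=0, xmax=0, ymax=0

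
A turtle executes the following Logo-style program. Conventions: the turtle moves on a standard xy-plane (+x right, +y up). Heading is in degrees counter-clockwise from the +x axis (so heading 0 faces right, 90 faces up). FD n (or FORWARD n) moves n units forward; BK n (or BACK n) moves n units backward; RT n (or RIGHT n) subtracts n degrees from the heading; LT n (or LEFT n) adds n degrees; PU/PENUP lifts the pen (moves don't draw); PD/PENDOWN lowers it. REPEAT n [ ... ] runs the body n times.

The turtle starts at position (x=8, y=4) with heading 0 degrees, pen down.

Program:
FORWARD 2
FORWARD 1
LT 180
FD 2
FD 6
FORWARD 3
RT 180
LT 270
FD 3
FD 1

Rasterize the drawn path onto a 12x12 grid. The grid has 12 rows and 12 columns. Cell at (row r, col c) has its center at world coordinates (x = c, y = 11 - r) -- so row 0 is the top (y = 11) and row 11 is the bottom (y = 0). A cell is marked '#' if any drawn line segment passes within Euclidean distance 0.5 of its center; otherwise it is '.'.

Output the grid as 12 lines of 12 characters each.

Segment 0: (8,4) -> (10,4)
Segment 1: (10,4) -> (11,4)
Segment 2: (11,4) -> (9,4)
Segment 3: (9,4) -> (3,4)
Segment 4: (3,4) -> (0,4)
Segment 5: (0,4) -> (-0,1)
Segment 6: (-0,1) -> (-0,0)

Answer: ............
............
............
............
............
............
............
############
#...........
#...........
#...........
#...........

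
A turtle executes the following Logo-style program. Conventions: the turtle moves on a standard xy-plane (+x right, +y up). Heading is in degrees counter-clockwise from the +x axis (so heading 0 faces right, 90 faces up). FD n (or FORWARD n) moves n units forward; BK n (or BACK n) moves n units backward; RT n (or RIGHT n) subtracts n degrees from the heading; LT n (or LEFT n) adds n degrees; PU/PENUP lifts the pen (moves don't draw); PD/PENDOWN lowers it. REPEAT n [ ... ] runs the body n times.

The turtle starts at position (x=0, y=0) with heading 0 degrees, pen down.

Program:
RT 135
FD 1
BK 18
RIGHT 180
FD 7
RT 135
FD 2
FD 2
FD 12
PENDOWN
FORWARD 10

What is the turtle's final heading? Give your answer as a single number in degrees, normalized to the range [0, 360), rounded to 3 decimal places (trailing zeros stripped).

Answer: 270

Derivation:
Executing turtle program step by step:
Start: pos=(0,0), heading=0, pen down
RT 135: heading 0 -> 225
FD 1: (0,0) -> (-0.707,-0.707) [heading=225, draw]
BK 18: (-0.707,-0.707) -> (12.021,12.021) [heading=225, draw]
RT 180: heading 225 -> 45
FD 7: (12.021,12.021) -> (16.971,16.971) [heading=45, draw]
RT 135: heading 45 -> 270
FD 2: (16.971,16.971) -> (16.971,14.971) [heading=270, draw]
FD 2: (16.971,14.971) -> (16.971,12.971) [heading=270, draw]
FD 12: (16.971,12.971) -> (16.971,0.971) [heading=270, draw]
PD: pen down
FD 10: (16.971,0.971) -> (16.971,-9.029) [heading=270, draw]
Final: pos=(16.971,-9.029), heading=270, 7 segment(s) drawn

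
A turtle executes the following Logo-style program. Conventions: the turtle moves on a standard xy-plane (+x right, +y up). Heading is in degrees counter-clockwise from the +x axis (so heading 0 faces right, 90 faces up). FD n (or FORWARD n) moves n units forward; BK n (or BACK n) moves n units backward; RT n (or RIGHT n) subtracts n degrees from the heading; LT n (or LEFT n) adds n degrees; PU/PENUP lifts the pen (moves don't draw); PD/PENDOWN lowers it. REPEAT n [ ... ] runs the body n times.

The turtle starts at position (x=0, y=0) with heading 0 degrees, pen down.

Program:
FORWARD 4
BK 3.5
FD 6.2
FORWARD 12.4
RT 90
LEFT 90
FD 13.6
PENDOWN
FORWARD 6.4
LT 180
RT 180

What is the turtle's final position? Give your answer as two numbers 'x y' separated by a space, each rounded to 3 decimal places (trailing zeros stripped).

Executing turtle program step by step:
Start: pos=(0,0), heading=0, pen down
FD 4: (0,0) -> (4,0) [heading=0, draw]
BK 3.5: (4,0) -> (0.5,0) [heading=0, draw]
FD 6.2: (0.5,0) -> (6.7,0) [heading=0, draw]
FD 12.4: (6.7,0) -> (19.1,0) [heading=0, draw]
RT 90: heading 0 -> 270
LT 90: heading 270 -> 0
FD 13.6: (19.1,0) -> (32.7,0) [heading=0, draw]
PD: pen down
FD 6.4: (32.7,0) -> (39.1,0) [heading=0, draw]
LT 180: heading 0 -> 180
RT 180: heading 180 -> 0
Final: pos=(39.1,0), heading=0, 6 segment(s) drawn

Answer: 39.1 0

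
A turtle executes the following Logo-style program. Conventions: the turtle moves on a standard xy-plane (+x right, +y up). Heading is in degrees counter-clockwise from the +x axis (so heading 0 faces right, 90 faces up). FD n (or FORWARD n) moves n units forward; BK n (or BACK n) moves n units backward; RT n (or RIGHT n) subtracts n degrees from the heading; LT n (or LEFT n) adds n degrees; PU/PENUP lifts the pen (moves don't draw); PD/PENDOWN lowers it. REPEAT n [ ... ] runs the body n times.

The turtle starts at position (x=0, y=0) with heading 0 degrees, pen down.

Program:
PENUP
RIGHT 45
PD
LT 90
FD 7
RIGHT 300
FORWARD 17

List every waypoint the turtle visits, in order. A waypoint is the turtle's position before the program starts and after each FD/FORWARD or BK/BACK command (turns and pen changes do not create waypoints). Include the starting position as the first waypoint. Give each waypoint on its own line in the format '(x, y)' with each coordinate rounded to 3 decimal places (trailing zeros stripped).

Answer: (0, 0)
(4.95, 4.95)
(0.55, 21.37)

Derivation:
Executing turtle program step by step:
Start: pos=(0,0), heading=0, pen down
PU: pen up
RT 45: heading 0 -> 315
PD: pen down
LT 90: heading 315 -> 45
FD 7: (0,0) -> (4.95,4.95) [heading=45, draw]
RT 300: heading 45 -> 105
FD 17: (4.95,4.95) -> (0.55,21.37) [heading=105, draw]
Final: pos=(0.55,21.37), heading=105, 2 segment(s) drawn
Waypoints (3 total):
(0, 0)
(4.95, 4.95)
(0.55, 21.37)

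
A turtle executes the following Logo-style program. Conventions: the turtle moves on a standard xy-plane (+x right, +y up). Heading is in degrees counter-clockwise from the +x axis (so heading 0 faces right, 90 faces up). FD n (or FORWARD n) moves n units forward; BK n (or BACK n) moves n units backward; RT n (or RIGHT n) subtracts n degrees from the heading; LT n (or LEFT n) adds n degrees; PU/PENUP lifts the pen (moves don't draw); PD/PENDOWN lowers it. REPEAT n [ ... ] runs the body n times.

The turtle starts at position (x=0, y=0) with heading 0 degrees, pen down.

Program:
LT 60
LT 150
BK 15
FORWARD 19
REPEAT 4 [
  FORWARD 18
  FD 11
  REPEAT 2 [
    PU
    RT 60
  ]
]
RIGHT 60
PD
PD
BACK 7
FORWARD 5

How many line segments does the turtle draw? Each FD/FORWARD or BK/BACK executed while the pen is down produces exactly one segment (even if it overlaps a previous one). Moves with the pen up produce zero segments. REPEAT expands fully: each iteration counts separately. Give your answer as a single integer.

Answer: 6

Derivation:
Executing turtle program step by step:
Start: pos=(0,0), heading=0, pen down
LT 60: heading 0 -> 60
LT 150: heading 60 -> 210
BK 15: (0,0) -> (12.99,7.5) [heading=210, draw]
FD 19: (12.99,7.5) -> (-3.464,-2) [heading=210, draw]
REPEAT 4 [
  -- iteration 1/4 --
  FD 18: (-3.464,-2) -> (-19.053,-11) [heading=210, draw]
  FD 11: (-19.053,-11) -> (-28.579,-16.5) [heading=210, draw]
  REPEAT 2 [
    -- iteration 1/2 --
    PU: pen up
    RT 60: heading 210 -> 150
    -- iteration 2/2 --
    PU: pen up
    RT 60: heading 150 -> 90
  ]
  -- iteration 2/4 --
  FD 18: (-28.579,-16.5) -> (-28.579,1.5) [heading=90, move]
  FD 11: (-28.579,1.5) -> (-28.579,12.5) [heading=90, move]
  REPEAT 2 [
    -- iteration 1/2 --
    PU: pen up
    RT 60: heading 90 -> 30
    -- iteration 2/2 --
    PU: pen up
    RT 60: heading 30 -> 330
  ]
  -- iteration 3/4 --
  FD 18: (-28.579,12.5) -> (-12.99,3.5) [heading=330, move]
  FD 11: (-12.99,3.5) -> (-3.464,-2) [heading=330, move]
  REPEAT 2 [
    -- iteration 1/2 --
    PU: pen up
    RT 60: heading 330 -> 270
    -- iteration 2/2 --
    PU: pen up
    RT 60: heading 270 -> 210
  ]
  -- iteration 4/4 --
  FD 18: (-3.464,-2) -> (-19.053,-11) [heading=210, move]
  FD 11: (-19.053,-11) -> (-28.579,-16.5) [heading=210, move]
  REPEAT 2 [
    -- iteration 1/2 --
    PU: pen up
    RT 60: heading 210 -> 150
    -- iteration 2/2 --
    PU: pen up
    RT 60: heading 150 -> 90
  ]
]
RT 60: heading 90 -> 30
PD: pen down
PD: pen down
BK 7: (-28.579,-16.5) -> (-34.641,-20) [heading=30, draw]
FD 5: (-34.641,-20) -> (-30.311,-17.5) [heading=30, draw]
Final: pos=(-30.311,-17.5), heading=30, 6 segment(s) drawn
Segments drawn: 6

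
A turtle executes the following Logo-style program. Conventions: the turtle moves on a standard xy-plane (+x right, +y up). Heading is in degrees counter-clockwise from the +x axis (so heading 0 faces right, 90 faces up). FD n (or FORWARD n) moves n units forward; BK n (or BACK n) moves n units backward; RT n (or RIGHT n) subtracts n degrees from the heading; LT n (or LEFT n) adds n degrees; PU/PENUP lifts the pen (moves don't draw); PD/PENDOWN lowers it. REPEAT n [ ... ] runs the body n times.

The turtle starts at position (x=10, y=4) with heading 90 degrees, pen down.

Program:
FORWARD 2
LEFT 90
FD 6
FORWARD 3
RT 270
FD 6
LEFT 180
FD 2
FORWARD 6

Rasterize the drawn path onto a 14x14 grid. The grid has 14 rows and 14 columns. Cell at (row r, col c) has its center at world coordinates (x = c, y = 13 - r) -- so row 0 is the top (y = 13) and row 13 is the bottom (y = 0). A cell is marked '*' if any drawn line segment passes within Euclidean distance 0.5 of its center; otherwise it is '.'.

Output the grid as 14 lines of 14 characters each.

Segment 0: (10,4) -> (10,6)
Segment 1: (10,6) -> (4,6)
Segment 2: (4,6) -> (1,6)
Segment 3: (1,6) -> (1,0)
Segment 4: (1,0) -> (1,2)
Segment 5: (1,2) -> (1,8)

Answer: ..............
..............
..............
..............
..............
.*............
.*............
.**********...
.*........*...
.*........*...
.*............
.*............
.*............
.*............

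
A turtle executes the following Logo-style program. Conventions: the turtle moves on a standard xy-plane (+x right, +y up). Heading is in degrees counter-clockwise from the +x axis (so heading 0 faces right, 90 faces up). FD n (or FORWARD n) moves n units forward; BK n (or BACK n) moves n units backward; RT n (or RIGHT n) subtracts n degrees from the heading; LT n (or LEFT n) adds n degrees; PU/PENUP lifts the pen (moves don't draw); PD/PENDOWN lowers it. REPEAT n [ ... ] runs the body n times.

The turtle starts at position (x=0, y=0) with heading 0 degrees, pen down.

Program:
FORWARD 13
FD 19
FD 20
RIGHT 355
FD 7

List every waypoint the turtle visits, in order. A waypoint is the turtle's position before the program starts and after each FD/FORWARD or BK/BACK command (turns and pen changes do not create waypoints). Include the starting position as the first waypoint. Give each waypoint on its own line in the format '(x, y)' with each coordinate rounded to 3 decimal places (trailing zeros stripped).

Executing turtle program step by step:
Start: pos=(0,0), heading=0, pen down
FD 13: (0,0) -> (13,0) [heading=0, draw]
FD 19: (13,0) -> (32,0) [heading=0, draw]
FD 20: (32,0) -> (52,0) [heading=0, draw]
RT 355: heading 0 -> 5
FD 7: (52,0) -> (58.973,0.61) [heading=5, draw]
Final: pos=(58.973,0.61), heading=5, 4 segment(s) drawn
Waypoints (5 total):
(0, 0)
(13, 0)
(32, 0)
(52, 0)
(58.973, 0.61)

Answer: (0, 0)
(13, 0)
(32, 0)
(52, 0)
(58.973, 0.61)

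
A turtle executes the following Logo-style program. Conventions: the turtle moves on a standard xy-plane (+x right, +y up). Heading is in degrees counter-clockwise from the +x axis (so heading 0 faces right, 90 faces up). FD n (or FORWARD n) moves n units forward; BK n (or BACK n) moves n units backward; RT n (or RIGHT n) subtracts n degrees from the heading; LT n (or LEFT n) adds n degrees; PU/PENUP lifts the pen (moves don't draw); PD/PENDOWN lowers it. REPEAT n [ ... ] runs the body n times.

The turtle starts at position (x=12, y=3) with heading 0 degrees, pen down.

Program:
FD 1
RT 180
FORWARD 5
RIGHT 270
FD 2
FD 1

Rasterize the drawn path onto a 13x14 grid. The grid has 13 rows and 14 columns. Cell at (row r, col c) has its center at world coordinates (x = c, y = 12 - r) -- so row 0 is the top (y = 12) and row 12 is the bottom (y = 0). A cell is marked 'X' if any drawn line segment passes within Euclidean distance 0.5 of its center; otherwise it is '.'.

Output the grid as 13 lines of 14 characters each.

Segment 0: (12,3) -> (13,3)
Segment 1: (13,3) -> (8,3)
Segment 2: (8,3) -> (8,1)
Segment 3: (8,1) -> (8,-0)

Answer: ..............
..............
..............
..............
..............
..............
..............
..............
..............
........XXXXXX
........X.....
........X.....
........X.....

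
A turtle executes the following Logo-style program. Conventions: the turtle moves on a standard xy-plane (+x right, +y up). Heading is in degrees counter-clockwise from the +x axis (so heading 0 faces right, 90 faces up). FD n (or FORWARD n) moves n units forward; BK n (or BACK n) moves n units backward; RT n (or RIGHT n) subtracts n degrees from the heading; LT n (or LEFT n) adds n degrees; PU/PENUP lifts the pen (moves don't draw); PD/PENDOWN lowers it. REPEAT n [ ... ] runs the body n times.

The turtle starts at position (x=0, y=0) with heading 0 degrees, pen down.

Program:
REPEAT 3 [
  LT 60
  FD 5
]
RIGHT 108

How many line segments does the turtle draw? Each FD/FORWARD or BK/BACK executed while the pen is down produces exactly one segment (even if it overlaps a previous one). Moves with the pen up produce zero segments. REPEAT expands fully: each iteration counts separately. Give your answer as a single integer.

Answer: 3

Derivation:
Executing turtle program step by step:
Start: pos=(0,0), heading=0, pen down
REPEAT 3 [
  -- iteration 1/3 --
  LT 60: heading 0 -> 60
  FD 5: (0,0) -> (2.5,4.33) [heading=60, draw]
  -- iteration 2/3 --
  LT 60: heading 60 -> 120
  FD 5: (2.5,4.33) -> (0,8.66) [heading=120, draw]
  -- iteration 3/3 --
  LT 60: heading 120 -> 180
  FD 5: (0,8.66) -> (-5,8.66) [heading=180, draw]
]
RT 108: heading 180 -> 72
Final: pos=(-5,8.66), heading=72, 3 segment(s) drawn
Segments drawn: 3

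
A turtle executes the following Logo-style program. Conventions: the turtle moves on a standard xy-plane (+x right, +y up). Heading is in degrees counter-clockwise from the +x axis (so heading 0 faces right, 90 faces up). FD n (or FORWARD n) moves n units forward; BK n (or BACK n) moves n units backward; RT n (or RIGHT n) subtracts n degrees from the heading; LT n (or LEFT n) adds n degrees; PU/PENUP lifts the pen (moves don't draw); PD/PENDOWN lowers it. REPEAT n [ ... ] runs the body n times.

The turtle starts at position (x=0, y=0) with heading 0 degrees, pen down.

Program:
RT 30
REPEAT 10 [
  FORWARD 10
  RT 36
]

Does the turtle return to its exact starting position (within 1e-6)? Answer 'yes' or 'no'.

Answer: yes

Derivation:
Executing turtle program step by step:
Start: pos=(0,0), heading=0, pen down
RT 30: heading 0 -> 330
REPEAT 10 [
  -- iteration 1/10 --
  FD 10: (0,0) -> (8.66,-5) [heading=330, draw]
  RT 36: heading 330 -> 294
  -- iteration 2/10 --
  FD 10: (8.66,-5) -> (12.728,-14.135) [heading=294, draw]
  RT 36: heading 294 -> 258
  -- iteration 3/10 --
  FD 10: (12.728,-14.135) -> (10.649,-23.917) [heading=258, draw]
  RT 36: heading 258 -> 222
  -- iteration 4/10 --
  FD 10: (10.649,-23.917) -> (3.217,-30.608) [heading=222, draw]
  RT 36: heading 222 -> 186
  -- iteration 5/10 --
  FD 10: (3.217,-30.608) -> (-6.728,-31.654) [heading=186, draw]
  RT 36: heading 186 -> 150
  -- iteration 6/10 --
  FD 10: (-6.728,-31.654) -> (-15.388,-26.654) [heading=150, draw]
  RT 36: heading 150 -> 114
  -- iteration 7/10 --
  FD 10: (-15.388,-26.654) -> (-19.456,-17.518) [heading=114, draw]
  RT 36: heading 114 -> 78
  -- iteration 8/10 --
  FD 10: (-19.456,-17.518) -> (-17.377,-7.737) [heading=78, draw]
  RT 36: heading 78 -> 42
  -- iteration 9/10 --
  FD 10: (-17.377,-7.737) -> (-9.945,-1.045) [heading=42, draw]
  RT 36: heading 42 -> 6
  -- iteration 10/10 --
  FD 10: (-9.945,-1.045) -> (0,0) [heading=6, draw]
  RT 36: heading 6 -> 330
]
Final: pos=(0,0), heading=330, 10 segment(s) drawn

Start position: (0, 0)
Final position: (0, 0)
Distance = 0; < 1e-6 -> CLOSED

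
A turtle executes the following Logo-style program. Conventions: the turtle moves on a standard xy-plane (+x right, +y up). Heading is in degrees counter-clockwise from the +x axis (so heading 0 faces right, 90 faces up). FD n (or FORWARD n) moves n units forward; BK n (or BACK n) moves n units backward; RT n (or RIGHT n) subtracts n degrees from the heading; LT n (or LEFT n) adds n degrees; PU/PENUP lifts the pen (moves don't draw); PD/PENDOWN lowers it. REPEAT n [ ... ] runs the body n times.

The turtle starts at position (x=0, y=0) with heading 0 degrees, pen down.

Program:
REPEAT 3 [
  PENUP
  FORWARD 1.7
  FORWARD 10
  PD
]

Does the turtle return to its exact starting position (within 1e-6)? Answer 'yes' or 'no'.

Answer: no

Derivation:
Executing turtle program step by step:
Start: pos=(0,0), heading=0, pen down
REPEAT 3 [
  -- iteration 1/3 --
  PU: pen up
  FD 1.7: (0,0) -> (1.7,0) [heading=0, move]
  FD 10: (1.7,0) -> (11.7,0) [heading=0, move]
  PD: pen down
  -- iteration 2/3 --
  PU: pen up
  FD 1.7: (11.7,0) -> (13.4,0) [heading=0, move]
  FD 10: (13.4,0) -> (23.4,0) [heading=0, move]
  PD: pen down
  -- iteration 3/3 --
  PU: pen up
  FD 1.7: (23.4,0) -> (25.1,0) [heading=0, move]
  FD 10: (25.1,0) -> (35.1,0) [heading=0, move]
  PD: pen down
]
Final: pos=(35.1,0), heading=0, 0 segment(s) drawn

Start position: (0, 0)
Final position: (35.1, 0)
Distance = 35.1; >= 1e-6 -> NOT closed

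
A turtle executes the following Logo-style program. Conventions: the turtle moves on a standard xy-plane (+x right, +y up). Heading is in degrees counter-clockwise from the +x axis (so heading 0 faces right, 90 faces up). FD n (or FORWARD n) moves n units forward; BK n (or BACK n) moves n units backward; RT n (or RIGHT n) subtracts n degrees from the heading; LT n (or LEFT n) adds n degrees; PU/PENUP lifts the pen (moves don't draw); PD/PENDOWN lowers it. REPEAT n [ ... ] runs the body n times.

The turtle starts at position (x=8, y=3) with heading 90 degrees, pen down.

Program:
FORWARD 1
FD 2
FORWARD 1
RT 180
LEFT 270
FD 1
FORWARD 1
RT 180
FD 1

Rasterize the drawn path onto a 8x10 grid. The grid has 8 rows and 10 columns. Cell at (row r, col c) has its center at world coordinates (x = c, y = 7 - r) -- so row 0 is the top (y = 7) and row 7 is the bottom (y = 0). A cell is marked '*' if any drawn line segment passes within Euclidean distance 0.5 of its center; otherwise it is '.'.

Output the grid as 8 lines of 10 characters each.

Answer: ......***.
........*.
........*.
........*.
........*.
..........
..........
..........

Derivation:
Segment 0: (8,3) -> (8,4)
Segment 1: (8,4) -> (8,6)
Segment 2: (8,6) -> (8,7)
Segment 3: (8,7) -> (7,7)
Segment 4: (7,7) -> (6,7)
Segment 5: (6,7) -> (7,7)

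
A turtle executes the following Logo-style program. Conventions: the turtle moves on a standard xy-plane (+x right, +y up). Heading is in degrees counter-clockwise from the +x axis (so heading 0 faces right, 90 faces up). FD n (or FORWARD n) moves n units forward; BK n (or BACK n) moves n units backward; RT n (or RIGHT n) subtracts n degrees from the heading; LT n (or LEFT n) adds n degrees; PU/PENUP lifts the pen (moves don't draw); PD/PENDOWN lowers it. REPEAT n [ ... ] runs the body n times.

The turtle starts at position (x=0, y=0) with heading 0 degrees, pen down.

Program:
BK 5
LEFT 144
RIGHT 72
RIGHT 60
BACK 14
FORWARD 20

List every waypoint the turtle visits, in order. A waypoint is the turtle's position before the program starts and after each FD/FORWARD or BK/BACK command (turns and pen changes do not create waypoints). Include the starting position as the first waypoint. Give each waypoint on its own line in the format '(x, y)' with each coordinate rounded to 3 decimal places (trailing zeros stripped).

Executing turtle program step by step:
Start: pos=(0,0), heading=0, pen down
BK 5: (0,0) -> (-5,0) [heading=0, draw]
LT 144: heading 0 -> 144
RT 72: heading 144 -> 72
RT 60: heading 72 -> 12
BK 14: (-5,0) -> (-18.694,-2.911) [heading=12, draw]
FD 20: (-18.694,-2.911) -> (0.869,1.247) [heading=12, draw]
Final: pos=(0.869,1.247), heading=12, 3 segment(s) drawn
Waypoints (4 total):
(0, 0)
(-5, 0)
(-18.694, -2.911)
(0.869, 1.247)

Answer: (0, 0)
(-5, 0)
(-18.694, -2.911)
(0.869, 1.247)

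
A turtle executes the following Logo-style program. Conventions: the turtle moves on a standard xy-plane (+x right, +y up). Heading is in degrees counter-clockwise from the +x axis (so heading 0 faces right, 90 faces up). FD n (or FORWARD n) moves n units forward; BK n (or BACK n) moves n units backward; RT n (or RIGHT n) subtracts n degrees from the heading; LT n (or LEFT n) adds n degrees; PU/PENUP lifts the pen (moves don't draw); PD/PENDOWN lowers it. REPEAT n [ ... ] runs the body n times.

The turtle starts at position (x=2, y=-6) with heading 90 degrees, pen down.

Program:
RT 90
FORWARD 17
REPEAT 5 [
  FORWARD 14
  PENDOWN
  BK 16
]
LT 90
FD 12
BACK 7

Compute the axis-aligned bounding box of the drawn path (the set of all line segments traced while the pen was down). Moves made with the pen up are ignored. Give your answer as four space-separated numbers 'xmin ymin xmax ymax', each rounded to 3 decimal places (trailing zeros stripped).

Executing turtle program step by step:
Start: pos=(2,-6), heading=90, pen down
RT 90: heading 90 -> 0
FD 17: (2,-6) -> (19,-6) [heading=0, draw]
REPEAT 5 [
  -- iteration 1/5 --
  FD 14: (19,-6) -> (33,-6) [heading=0, draw]
  PD: pen down
  BK 16: (33,-6) -> (17,-6) [heading=0, draw]
  -- iteration 2/5 --
  FD 14: (17,-6) -> (31,-6) [heading=0, draw]
  PD: pen down
  BK 16: (31,-6) -> (15,-6) [heading=0, draw]
  -- iteration 3/5 --
  FD 14: (15,-6) -> (29,-6) [heading=0, draw]
  PD: pen down
  BK 16: (29,-6) -> (13,-6) [heading=0, draw]
  -- iteration 4/5 --
  FD 14: (13,-6) -> (27,-6) [heading=0, draw]
  PD: pen down
  BK 16: (27,-6) -> (11,-6) [heading=0, draw]
  -- iteration 5/5 --
  FD 14: (11,-6) -> (25,-6) [heading=0, draw]
  PD: pen down
  BK 16: (25,-6) -> (9,-6) [heading=0, draw]
]
LT 90: heading 0 -> 90
FD 12: (9,-6) -> (9,6) [heading=90, draw]
BK 7: (9,6) -> (9,-1) [heading=90, draw]
Final: pos=(9,-1), heading=90, 13 segment(s) drawn

Segment endpoints: x in {2, 9, 11, 13, 15, 17, 19, 25, 27, 29, 31, 33}, y in {-6, -1, 6}
xmin=2, ymin=-6, xmax=33, ymax=6

Answer: 2 -6 33 6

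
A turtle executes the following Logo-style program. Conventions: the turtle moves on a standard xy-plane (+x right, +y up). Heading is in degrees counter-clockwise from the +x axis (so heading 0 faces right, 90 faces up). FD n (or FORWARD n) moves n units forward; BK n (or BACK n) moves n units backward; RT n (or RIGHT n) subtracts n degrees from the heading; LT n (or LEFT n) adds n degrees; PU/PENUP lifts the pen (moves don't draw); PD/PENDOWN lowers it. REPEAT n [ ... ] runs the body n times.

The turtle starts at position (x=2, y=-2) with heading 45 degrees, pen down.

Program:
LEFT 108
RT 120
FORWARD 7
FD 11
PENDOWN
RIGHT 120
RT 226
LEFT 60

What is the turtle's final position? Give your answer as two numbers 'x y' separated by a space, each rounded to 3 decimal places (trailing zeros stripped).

Answer: 17.096 7.804

Derivation:
Executing turtle program step by step:
Start: pos=(2,-2), heading=45, pen down
LT 108: heading 45 -> 153
RT 120: heading 153 -> 33
FD 7: (2,-2) -> (7.871,1.812) [heading=33, draw]
FD 11: (7.871,1.812) -> (17.096,7.804) [heading=33, draw]
PD: pen down
RT 120: heading 33 -> 273
RT 226: heading 273 -> 47
LT 60: heading 47 -> 107
Final: pos=(17.096,7.804), heading=107, 2 segment(s) drawn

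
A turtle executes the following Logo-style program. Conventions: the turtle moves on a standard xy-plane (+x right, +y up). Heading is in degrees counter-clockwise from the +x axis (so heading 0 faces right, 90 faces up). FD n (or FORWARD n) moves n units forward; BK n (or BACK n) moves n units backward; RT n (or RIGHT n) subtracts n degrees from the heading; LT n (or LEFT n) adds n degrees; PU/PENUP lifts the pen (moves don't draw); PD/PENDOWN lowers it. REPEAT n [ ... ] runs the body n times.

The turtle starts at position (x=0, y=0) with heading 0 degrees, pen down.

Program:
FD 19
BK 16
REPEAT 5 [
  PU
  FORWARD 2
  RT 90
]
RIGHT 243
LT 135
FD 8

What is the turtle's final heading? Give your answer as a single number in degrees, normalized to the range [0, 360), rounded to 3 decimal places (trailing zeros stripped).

Answer: 162

Derivation:
Executing turtle program step by step:
Start: pos=(0,0), heading=0, pen down
FD 19: (0,0) -> (19,0) [heading=0, draw]
BK 16: (19,0) -> (3,0) [heading=0, draw]
REPEAT 5 [
  -- iteration 1/5 --
  PU: pen up
  FD 2: (3,0) -> (5,0) [heading=0, move]
  RT 90: heading 0 -> 270
  -- iteration 2/5 --
  PU: pen up
  FD 2: (5,0) -> (5,-2) [heading=270, move]
  RT 90: heading 270 -> 180
  -- iteration 3/5 --
  PU: pen up
  FD 2: (5,-2) -> (3,-2) [heading=180, move]
  RT 90: heading 180 -> 90
  -- iteration 4/5 --
  PU: pen up
  FD 2: (3,-2) -> (3,0) [heading=90, move]
  RT 90: heading 90 -> 0
  -- iteration 5/5 --
  PU: pen up
  FD 2: (3,0) -> (5,0) [heading=0, move]
  RT 90: heading 0 -> 270
]
RT 243: heading 270 -> 27
LT 135: heading 27 -> 162
FD 8: (5,0) -> (-2.608,2.472) [heading=162, move]
Final: pos=(-2.608,2.472), heading=162, 2 segment(s) drawn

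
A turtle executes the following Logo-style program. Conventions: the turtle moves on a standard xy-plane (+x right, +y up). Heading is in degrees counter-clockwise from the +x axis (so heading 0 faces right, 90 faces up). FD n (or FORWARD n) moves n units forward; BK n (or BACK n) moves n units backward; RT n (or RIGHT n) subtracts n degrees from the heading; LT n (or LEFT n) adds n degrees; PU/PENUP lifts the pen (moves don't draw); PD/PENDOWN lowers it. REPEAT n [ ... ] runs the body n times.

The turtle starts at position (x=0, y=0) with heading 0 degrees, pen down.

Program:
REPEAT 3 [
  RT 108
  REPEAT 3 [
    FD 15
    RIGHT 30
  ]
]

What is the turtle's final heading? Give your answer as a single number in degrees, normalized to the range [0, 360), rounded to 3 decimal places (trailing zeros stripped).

Answer: 126

Derivation:
Executing turtle program step by step:
Start: pos=(0,0), heading=0, pen down
REPEAT 3 [
  -- iteration 1/3 --
  RT 108: heading 0 -> 252
  REPEAT 3 [
    -- iteration 1/3 --
    FD 15: (0,0) -> (-4.635,-14.266) [heading=252, draw]
    RT 30: heading 252 -> 222
    -- iteration 2/3 --
    FD 15: (-4.635,-14.266) -> (-15.782,-24.303) [heading=222, draw]
    RT 30: heading 222 -> 192
    -- iteration 3/3 --
    FD 15: (-15.782,-24.303) -> (-30.455,-27.421) [heading=192, draw]
    RT 30: heading 192 -> 162
  ]
  -- iteration 2/3 --
  RT 108: heading 162 -> 54
  REPEAT 3 [
    -- iteration 1/3 --
    FD 15: (-30.455,-27.421) -> (-21.638,-15.286) [heading=54, draw]
    RT 30: heading 54 -> 24
    -- iteration 2/3 --
    FD 15: (-21.638,-15.286) -> (-7.935,-9.185) [heading=24, draw]
    RT 30: heading 24 -> 354
    -- iteration 3/3 --
    FD 15: (-7.935,-9.185) -> (6.983,-10.753) [heading=354, draw]
    RT 30: heading 354 -> 324
  ]
  -- iteration 3/3 --
  RT 108: heading 324 -> 216
  REPEAT 3 [
    -- iteration 1/3 --
    FD 15: (6.983,-10.753) -> (-5.152,-19.57) [heading=216, draw]
    RT 30: heading 216 -> 186
    -- iteration 2/3 --
    FD 15: (-5.152,-19.57) -> (-20.07,-21.138) [heading=186, draw]
    RT 30: heading 186 -> 156
    -- iteration 3/3 --
    FD 15: (-20.07,-21.138) -> (-33.773,-15.037) [heading=156, draw]
    RT 30: heading 156 -> 126
  ]
]
Final: pos=(-33.773,-15.037), heading=126, 9 segment(s) drawn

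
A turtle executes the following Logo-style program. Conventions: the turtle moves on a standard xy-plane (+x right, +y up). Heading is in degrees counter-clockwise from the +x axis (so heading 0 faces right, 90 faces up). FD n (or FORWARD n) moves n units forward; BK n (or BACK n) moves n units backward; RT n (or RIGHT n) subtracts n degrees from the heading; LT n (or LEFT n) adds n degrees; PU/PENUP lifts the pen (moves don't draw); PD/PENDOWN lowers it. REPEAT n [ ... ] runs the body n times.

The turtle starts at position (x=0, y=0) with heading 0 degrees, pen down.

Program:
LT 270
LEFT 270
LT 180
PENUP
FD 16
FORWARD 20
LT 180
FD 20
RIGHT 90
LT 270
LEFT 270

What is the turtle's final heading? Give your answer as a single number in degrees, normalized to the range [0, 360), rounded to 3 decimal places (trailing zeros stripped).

Executing turtle program step by step:
Start: pos=(0,0), heading=0, pen down
LT 270: heading 0 -> 270
LT 270: heading 270 -> 180
LT 180: heading 180 -> 0
PU: pen up
FD 16: (0,0) -> (16,0) [heading=0, move]
FD 20: (16,0) -> (36,0) [heading=0, move]
LT 180: heading 0 -> 180
FD 20: (36,0) -> (16,0) [heading=180, move]
RT 90: heading 180 -> 90
LT 270: heading 90 -> 0
LT 270: heading 0 -> 270
Final: pos=(16,0), heading=270, 0 segment(s) drawn

Answer: 270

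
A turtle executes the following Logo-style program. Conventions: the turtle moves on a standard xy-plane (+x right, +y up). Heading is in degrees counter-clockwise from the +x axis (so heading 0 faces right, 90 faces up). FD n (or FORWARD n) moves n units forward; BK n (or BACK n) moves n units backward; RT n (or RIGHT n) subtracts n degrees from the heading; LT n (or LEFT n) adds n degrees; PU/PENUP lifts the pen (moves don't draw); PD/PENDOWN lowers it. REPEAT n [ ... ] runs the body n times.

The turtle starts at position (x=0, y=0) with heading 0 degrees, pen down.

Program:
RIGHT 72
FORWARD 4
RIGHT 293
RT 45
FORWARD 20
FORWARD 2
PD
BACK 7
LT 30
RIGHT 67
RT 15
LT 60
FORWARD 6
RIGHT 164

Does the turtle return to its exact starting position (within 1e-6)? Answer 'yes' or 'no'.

Answer: no

Derivation:
Executing turtle program step by step:
Start: pos=(0,0), heading=0, pen down
RT 72: heading 0 -> 288
FD 4: (0,0) -> (1.236,-3.804) [heading=288, draw]
RT 293: heading 288 -> 355
RT 45: heading 355 -> 310
FD 20: (1.236,-3.804) -> (14.092,-19.125) [heading=310, draw]
FD 2: (14.092,-19.125) -> (15.377,-20.657) [heading=310, draw]
PD: pen down
BK 7: (15.377,-20.657) -> (10.878,-15.295) [heading=310, draw]
LT 30: heading 310 -> 340
RT 67: heading 340 -> 273
RT 15: heading 273 -> 258
LT 60: heading 258 -> 318
FD 6: (10.878,-15.295) -> (15.337,-19.31) [heading=318, draw]
RT 164: heading 318 -> 154
Final: pos=(15.337,-19.31), heading=154, 5 segment(s) drawn

Start position: (0, 0)
Final position: (15.337, -19.31)
Distance = 24.659; >= 1e-6 -> NOT closed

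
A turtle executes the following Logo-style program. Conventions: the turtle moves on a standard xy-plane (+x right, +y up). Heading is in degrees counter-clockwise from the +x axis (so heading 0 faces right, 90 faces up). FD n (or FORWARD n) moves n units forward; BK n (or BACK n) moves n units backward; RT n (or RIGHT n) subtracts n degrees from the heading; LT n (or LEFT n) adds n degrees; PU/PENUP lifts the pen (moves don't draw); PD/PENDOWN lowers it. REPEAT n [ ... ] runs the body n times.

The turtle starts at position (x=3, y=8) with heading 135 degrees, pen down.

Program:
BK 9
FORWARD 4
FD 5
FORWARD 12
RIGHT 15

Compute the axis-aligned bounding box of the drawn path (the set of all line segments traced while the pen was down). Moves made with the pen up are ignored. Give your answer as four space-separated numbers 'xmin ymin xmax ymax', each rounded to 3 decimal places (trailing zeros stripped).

Executing turtle program step by step:
Start: pos=(3,8), heading=135, pen down
BK 9: (3,8) -> (9.364,1.636) [heading=135, draw]
FD 4: (9.364,1.636) -> (6.536,4.464) [heading=135, draw]
FD 5: (6.536,4.464) -> (3,8) [heading=135, draw]
FD 12: (3,8) -> (-5.485,16.485) [heading=135, draw]
RT 15: heading 135 -> 120
Final: pos=(-5.485,16.485), heading=120, 4 segment(s) drawn

Segment endpoints: x in {-5.485, 3, 3, 6.536, 9.364}, y in {1.636, 4.464, 8, 16.485}
xmin=-5.485, ymin=1.636, xmax=9.364, ymax=16.485

Answer: -5.485 1.636 9.364 16.485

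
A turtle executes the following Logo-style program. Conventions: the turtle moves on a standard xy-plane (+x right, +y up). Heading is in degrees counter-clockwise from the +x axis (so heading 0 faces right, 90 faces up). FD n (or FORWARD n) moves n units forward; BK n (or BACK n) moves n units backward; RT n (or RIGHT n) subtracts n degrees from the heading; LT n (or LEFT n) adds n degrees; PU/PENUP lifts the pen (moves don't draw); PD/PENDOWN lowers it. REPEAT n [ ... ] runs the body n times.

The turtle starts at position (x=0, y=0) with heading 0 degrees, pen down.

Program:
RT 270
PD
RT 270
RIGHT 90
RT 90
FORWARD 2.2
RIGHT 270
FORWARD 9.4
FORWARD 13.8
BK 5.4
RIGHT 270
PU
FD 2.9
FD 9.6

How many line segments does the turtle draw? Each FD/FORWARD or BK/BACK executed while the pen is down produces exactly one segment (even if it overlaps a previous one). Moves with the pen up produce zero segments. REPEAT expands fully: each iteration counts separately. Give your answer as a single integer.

Executing turtle program step by step:
Start: pos=(0,0), heading=0, pen down
RT 270: heading 0 -> 90
PD: pen down
RT 270: heading 90 -> 180
RT 90: heading 180 -> 90
RT 90: heading 90 -> 0
FD 2.2: (0,0) -> (2.2,0) [heading=0, draw]
RT 270: heading 0 -> 90
FD 9.4: (2.2,0) -> (2.2,9.4) [heading=90, draw]
FD 13.8: (2.2,9.4) -> (2.2,23.2) [heading=90, draw]
BK 5.4: (2.2,23.2) -> (2.2,17.8) [heading=90, draw]
RT 270: heading 90 -> 180
PU: pen up
FD 2.9: (2.2,17.8) -> (-0.7,17.8) [heading=180, move]
FD 9.6: (-0.7,17.8) -> (-10.3,17.8) [heading=180, move]
Final: pos=(-10.3,17.8), heading=180, 4 segment(s) drawn
Segments drawn: 4

Answer: 4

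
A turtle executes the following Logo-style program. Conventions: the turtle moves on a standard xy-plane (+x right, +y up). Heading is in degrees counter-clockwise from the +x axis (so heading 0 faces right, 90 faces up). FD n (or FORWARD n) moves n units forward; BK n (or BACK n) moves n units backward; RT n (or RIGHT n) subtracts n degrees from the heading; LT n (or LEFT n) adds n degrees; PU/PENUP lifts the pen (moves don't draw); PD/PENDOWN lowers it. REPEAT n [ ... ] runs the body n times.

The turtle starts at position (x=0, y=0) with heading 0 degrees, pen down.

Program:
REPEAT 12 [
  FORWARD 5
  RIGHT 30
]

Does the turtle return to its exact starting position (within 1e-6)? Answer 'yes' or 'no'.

Answer: yes

Derivation:
Executing turtle program step by step:
Start: pos=(0,0), heading=0, pen down
REPEAT 12 [
  -- iteration 1/12 --
  FD 5: (0,0) -> (5,0) [heading=0, draw]
  RT 30: heading 0 -> 330
  -- iteration 2/12 --
  FD 5: (5,0) -> (9.33,-2.5) [heading=330, draw]
  RT 30: heading 330 -> 300
  -- iteration 3/12 --
  FD 5: (9.33,-2.5) -> (11.83,-6.83) [heading=300, draw]
  RT 30: heading 300 -> 270
  -- iteration 4/12 --
  FD 5: (11.83,-6.83) -> (11.83,-11.83) [heading=270, draw]
  RT 30: heading 270 -> 240
  -- iteration 5/12 --
  FD 5: (11.83,-11.83) -> (9.33,-16.16) [heading=240, draw]
  RT 30: heading 240 -> 210
  -- iteration 6/12 --
  FD 5: (9.33,-16.16) -> (5,-18.66) [heading=210, draw]
  RT 30: heading 210 -> 180
  -- iteration 7/12 --
  FD 5: (5,-18.66) -> (0,-18.66) [heading=180, draw]
  RT 30: heading 180 -> 150
  -- iteration 8/12 --
  FD 5: (0,-18.66) -> (-4.33,-16.16) [heading=150, draw]
  RT 30: heading 150 -> 120
  -- iteration 9/12 --
  FD 5: (-4.33,-16.16) -> (-6.83,-11.83) [heading=120, draw]
  RT 30: heading 120 -> 90
  -- iteration 10/12 --
  FD 5: (-6.83,-11.83) -> (-6.83,-6.83) [heading=90, draw]
  RT 30: heading 90 -> 60
  -- iteration 11/12 --
  FD 5: (-6.83,-6.83) -> (-4.33,-2.5) [heading=60, draw]
  RT 30: heading 60 -> 30
  -- iteration 12/12 --
  FD 5: (-4.33,-2.5) -> (0,0) [heading=30, draw]
  RT 30: heading 30 -> 0
]
Final: pos=(0,0), heading=0, 12 segment(s) drawn

Start position: (0, 0)
Final position: (0, 0)
Distance = 0; < 1e-6 -> CLOSED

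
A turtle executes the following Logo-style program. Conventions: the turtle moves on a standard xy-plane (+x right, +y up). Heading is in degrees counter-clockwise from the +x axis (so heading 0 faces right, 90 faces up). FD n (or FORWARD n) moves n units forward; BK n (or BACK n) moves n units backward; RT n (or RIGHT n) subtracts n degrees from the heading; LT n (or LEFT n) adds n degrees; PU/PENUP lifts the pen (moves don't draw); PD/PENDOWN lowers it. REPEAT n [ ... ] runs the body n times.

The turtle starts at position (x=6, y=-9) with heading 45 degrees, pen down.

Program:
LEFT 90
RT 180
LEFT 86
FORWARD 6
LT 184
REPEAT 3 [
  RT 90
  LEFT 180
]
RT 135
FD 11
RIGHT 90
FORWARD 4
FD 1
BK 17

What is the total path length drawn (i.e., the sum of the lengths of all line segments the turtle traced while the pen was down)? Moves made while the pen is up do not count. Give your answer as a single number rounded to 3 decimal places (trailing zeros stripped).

Executing turtle program step by step:
Start: pos=(6,-9), heading=45, pen down
LT 90: heading 45 -> 135
RT 180: heading 135 -> 315
LT 86: heading 315 -> 41
FD 6: (6,-9) -> (10.528,-5.064) [heading=41, draw]
LT 184: heading 41 -> 225
REPEAT 3 [
  -- iteration 1/3 --
  RT 90: heading 225 -> 135
  LT 180: heading 135 -> 315
  -- iteration 2/3 --
  RT 90: heading 315 -> 225
  LT 180: heading 225 -> 45
  -- iteration 3/3 --
  RT 90: heading 45 -> 315
  LT 180: heading 315 -> 135
]
RT 135: heading 135 -> 0
FD 11: (10.528,-5.064) -> (21.528,-5.064) [heading=0, draw]
RT 90: heading 0 -> 270
FD 4: (21.528,-5.064) -> (21.528,-9.064) [heading=270, draw]
FD 1: (21.528,-9.064) -> (21.528,-10.064) [heading=270, draw]
BK 17: (21.528,-10.064) -> (21.528,6.936) [heading=270, draw]
Final: pos=(21.528,6.936), heading=270, 5 segment(s) drawn

Segment lengths:
  seg 1: (6,-9) -> (10.528,-5.064), length = 6
  seg 2: (10.528,-5.064) -> (21.528,-5.064), length = 11
  seg 3: (21.528,-5.064) -> (21.528,-9.064), length = 4
  seg 4: (21.528,-9.064) -> (21.528,-10.064), length = 1
  seg 5: (21.528,-10.064) -> (21.528,6.936), length = 17
Total = 39

Answer: 39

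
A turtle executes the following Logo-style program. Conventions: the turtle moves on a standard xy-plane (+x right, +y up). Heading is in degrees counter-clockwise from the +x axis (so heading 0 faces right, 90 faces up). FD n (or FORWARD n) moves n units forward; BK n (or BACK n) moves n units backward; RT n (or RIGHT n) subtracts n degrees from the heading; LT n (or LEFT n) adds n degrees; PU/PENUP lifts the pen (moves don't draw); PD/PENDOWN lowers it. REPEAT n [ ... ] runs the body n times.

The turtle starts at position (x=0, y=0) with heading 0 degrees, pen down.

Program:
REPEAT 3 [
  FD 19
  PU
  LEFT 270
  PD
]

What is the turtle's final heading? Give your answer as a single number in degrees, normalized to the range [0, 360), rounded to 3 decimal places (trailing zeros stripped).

Answer: 90

Derivation:
Executing turtle program step by step:
Start: pos=(0,0), heading=0, pen down
REPEAT 3 [
  -- iteration 1/3 --
  FD 19: (0,0) -> (19,0) [heading=0, draw]
  PU: pen up
  LT 270: heading 0 -> 270
  PD: pen down
  -- iteration 2/3 --
  FD 19: (19,0) -> (19,-19) [heading=270, draw]
  PU: pen up
  LT 270: heading 270 -> 180
  PD: pen down
  -- iteration 3/3 --
  FD 19: (19,-19) -> (0,-19) [heading=180, draw]
  PU: pen up
  LT 270: heading 180 -> 90
  PD: pen down
]
Final: pos=(0,-19), heading=90, 3 segment(s) drawn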